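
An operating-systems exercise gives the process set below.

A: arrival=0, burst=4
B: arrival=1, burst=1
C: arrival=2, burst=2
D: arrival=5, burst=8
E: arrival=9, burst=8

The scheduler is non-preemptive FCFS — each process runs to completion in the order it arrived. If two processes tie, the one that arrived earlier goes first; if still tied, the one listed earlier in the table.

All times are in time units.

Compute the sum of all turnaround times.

Timeline: | A 0-4 | B 4-5 | C 5-7 | D 7-15 | E 15-23 |
Completion: A=4  B=5  C=7  D=15  E=23
Turnaround (C−A): A=4  B=4  C=5  D=10  E=14
Turnaround = completion − arrival: A=4, B=4, C=5, D=10, E=14
Total turnaround = 4 + 4 + 5 + 10 + 14 = 37

37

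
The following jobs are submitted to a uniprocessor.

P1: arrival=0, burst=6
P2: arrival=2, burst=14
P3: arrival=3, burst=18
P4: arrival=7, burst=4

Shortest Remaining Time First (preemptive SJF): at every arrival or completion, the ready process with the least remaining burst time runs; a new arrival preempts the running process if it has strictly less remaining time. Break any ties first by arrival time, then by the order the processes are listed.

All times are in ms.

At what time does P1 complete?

Timeline: | P1 0-6 | P2 6-7 | P4 7-11 | P2 11-24 | P3 24-42 |
Completion: P1=6  P2=24  P3=42  P4=11
Turnaround (C−A): P1=6  P2=22  P3=39  P4=4

6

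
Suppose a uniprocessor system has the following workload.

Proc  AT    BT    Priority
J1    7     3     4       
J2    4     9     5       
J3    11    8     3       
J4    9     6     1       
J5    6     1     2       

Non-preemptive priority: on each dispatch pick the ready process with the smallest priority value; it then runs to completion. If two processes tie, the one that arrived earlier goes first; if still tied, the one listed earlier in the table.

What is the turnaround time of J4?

10

Gantt: | idle 0-4 | J2 4-13 | J4 13-19 | J5 19-20 | J3 20-28 | J1 28-31 |
Completion: J1=31  J2=13  J3=28  J4=19  J5=20
Turnaround (C−A): J1=24  J2=9  J3=17  J4=10  J5=14
Turnaround(J4) = completion − arrival = 19 − 9 = 10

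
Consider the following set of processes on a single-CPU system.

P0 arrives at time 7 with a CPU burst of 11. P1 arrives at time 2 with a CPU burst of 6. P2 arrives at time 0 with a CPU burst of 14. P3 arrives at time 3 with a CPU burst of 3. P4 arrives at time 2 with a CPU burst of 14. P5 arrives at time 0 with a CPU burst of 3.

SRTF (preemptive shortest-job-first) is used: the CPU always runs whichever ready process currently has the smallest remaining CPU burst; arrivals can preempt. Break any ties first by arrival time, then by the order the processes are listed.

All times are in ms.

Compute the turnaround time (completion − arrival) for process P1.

Gantt: | P5 0-3 | P3 3-6 | P1 6-12 | P0 12-23 | P2 23-37 | P4 37-51 |
Completion: P0=23  P1=12  P2=37  P3=6  P4=51  P5=3
Turnaround (C−A): P0=16  P1=10  P2=37  P3=3  P4=49  P5=3
Turnaround(P1) = completion − arrival = 12 − 2 = 10

10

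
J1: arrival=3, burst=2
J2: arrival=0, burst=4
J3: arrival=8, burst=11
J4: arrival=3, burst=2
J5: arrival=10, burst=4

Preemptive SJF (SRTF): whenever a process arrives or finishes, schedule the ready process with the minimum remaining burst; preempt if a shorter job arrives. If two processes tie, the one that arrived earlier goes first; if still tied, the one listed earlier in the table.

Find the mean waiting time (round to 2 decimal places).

1.60

Timeline: | J2 0-4 | J1 4-6 | J4 6-8 | J3 8-10 | J5 10-14 | J3 14-23 |
Completion: J1=6  J2=4  J3=23  J4=8  J5=14
Waiting times: J1=1, J2=0, J3=4, J4=3, J5=0
Average waiting = (1+0+4+3+0) / 5 = 8/5 = 1.60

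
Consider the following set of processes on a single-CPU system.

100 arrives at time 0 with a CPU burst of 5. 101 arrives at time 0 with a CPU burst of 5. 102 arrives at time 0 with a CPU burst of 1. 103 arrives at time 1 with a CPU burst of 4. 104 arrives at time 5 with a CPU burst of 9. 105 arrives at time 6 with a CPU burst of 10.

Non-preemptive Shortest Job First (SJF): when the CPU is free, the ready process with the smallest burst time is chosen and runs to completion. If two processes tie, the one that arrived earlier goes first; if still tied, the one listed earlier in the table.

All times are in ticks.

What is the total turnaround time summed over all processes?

Schedule: | 102 0-1 | 103 1-5 | 100 5-10 | 101 10-15 | 104 15-24 | 105 24-34 |
Completion: 100=10  101=15  102=1  103=5  104=24  105=34
Turnaround = completion − arrival: 100=10, 101=15, 102=1, 103=4, 104=19, 105=28
Total turnaround = 10 + 15 + 1 + 4 + 19 + 28 = 77

77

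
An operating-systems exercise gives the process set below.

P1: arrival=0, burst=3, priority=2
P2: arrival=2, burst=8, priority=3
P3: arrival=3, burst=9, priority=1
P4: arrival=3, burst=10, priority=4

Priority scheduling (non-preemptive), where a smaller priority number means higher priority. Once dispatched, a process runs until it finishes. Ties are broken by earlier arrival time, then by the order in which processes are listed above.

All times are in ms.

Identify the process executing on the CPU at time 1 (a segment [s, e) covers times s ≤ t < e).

P1

Schedule: | P1 0-3 | P3 3-12 | P2 12-20 | P4 20-30 |
Completion: P1=3  P2=20  P3=12  P4=30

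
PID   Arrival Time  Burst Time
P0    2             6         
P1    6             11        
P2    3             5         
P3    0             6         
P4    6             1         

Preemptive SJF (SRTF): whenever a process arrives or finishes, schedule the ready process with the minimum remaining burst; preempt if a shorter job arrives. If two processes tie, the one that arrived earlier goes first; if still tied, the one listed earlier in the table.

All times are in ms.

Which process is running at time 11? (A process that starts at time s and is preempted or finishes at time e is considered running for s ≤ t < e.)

Gantt: | P3 0-6 | P4 6-7 | P2 7-12 | P0 12-18 | P1 18-29 |
Completion: P0=18  P1=29  P2=12  P3=6  P4=7

P2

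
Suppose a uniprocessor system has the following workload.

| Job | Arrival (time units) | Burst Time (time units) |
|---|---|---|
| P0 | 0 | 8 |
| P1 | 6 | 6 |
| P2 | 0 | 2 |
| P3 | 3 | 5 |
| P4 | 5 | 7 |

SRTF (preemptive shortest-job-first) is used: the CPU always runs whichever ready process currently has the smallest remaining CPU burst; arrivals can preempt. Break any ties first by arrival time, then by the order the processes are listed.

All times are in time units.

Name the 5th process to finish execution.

Timeline: | P2 0-2 | P0 2-3 | P3 3-8 | P1 8-14 | P0 14-21 | P4 21-28 |
Completion: P0=21  P1=14  P2=2  P3=8  P4=28
Turnaround (C−A): P0=21  P1=8  P2=2  P3=5  P4=23
Finish order: P2 → P3 → P1 → P0 → P4

P4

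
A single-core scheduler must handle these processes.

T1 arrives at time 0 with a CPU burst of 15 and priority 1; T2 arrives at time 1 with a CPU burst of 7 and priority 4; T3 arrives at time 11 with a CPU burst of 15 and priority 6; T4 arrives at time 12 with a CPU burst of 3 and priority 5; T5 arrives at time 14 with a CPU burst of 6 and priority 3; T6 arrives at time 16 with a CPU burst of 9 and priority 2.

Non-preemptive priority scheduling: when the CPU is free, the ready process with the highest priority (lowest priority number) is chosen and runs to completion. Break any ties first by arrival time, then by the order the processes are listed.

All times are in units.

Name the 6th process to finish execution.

T3

Timeline: | T1 0-15 | T5 15-21 | T6 21-30 | T2 30-37 | T4 37-40 | T3 40-55 |
Completion: T1=15  T2=37  T3=55  T4=40  T5=21  T6=30
Turnaround (C−A): T1=15  T2=36  T3=44  T4=28  T5=7  T6=14
Finish order: T1 → T5 → T6 → T2 → T4 → T3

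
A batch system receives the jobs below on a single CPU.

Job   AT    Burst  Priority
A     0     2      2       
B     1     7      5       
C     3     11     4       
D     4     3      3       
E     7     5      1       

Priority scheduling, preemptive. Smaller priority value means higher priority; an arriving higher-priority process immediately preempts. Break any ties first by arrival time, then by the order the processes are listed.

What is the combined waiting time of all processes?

28

Schedule: | A 0-2 | B 2-3 | C 3-4 | D 4-7 | E 7-12 | C 12-22 | B 22-28 |
Completion: A=2  B=28  C=22  D=7  E=12
Turnaround (C−A): A=2  B=27  C=19  D=3  E=5
Waiting = turnaround − burst: A=0, B=20, C=8, D=0, E=0
Total waiting = 0 + 20 + 8 + 0 + 0 = 28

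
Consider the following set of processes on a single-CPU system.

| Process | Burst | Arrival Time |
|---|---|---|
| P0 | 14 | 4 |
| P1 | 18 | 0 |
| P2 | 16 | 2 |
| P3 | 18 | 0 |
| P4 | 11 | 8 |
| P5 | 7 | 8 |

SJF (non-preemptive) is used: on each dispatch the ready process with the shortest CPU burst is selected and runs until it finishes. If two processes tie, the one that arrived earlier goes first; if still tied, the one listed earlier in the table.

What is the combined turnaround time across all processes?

Gantt: | P1 0-18 | P5 18-25 | P4 25-36 | P0 36-50 | P2 50-66 | P3 66-84 |
Completion: P0=50  P1=18  P2=66  P3=84  P4=36  P5=25
Turnaround = completion − arrival: P0=46, P1=18, P2=64, P3=84, P4=28, P5=17
Total turnaround = 46 + 18 + 64 + 84 + 28 + 17 = 257

257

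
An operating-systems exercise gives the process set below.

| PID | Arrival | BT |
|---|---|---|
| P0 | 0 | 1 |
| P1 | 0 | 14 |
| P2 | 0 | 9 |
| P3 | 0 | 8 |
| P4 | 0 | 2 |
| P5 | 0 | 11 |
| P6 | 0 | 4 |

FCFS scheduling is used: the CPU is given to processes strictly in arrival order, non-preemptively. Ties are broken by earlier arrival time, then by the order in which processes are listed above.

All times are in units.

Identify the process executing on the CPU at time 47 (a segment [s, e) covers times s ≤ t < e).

P6

Schedule: | P0 0-1 | P1 1-15 | P2 15-24 | P3 24-32 | P4 32-34 | P5 34-45 | P6 45-49 |
Completion: P0=1  P1=15  P2=24  P3=32  P4=34  P5=45  P6=49
Turnaround (C−A): P0=1  P1=15  P2=24  P3=32  P4=34  P5=45  P6=49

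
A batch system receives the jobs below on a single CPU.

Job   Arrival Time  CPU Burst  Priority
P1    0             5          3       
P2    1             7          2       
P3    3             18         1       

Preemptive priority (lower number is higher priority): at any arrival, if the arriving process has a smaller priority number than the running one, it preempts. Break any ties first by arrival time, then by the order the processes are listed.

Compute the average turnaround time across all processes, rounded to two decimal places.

24.33

Timeline: | P1 0-1 | P2 1-3 | P3 3-21 | P2 21-26 | P1 26-30 |
Completion: P1=30  P2=26  P3=21
Turnaround times: P1=30, P2=25, P3=18
Average turnaround = (30+25+18) / 3 = 73/3 = 24.33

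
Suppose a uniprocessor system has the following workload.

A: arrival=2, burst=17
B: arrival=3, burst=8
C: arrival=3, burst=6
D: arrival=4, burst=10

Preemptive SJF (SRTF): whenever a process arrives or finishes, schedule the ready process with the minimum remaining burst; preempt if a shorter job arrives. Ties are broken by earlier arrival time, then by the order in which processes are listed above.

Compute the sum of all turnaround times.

Gantt: | idle 0-2 | A 2-3 | C 3-9 | B 9-17 | D 17-27 | A 27-43 |
Completion: A=43  B=17  C=9  D=27
Turnaround = completion − arrival: A=41, B=14, C=6, D=23
Total turnaround = 41 + 14 + 6 + 23 = 84

84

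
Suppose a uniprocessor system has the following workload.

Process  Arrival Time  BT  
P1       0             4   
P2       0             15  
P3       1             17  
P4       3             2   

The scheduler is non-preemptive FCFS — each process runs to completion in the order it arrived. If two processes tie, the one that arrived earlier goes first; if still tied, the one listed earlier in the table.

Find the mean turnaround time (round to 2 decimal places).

Schedule: | P1 0-4 | P2 4-19 | P3 19-36 | P4 36-38 |
Completion: P1=4  P2=19  P3=36  P4=38
Turnaround (C−A): P1=4  P2=19  P3=35  P4=35
Turnaround times: P1=4, P2=19, P3=35, P4=35
Average turnaround = (4+19+35+35) / 4 = 93/4 = 23.25

23.25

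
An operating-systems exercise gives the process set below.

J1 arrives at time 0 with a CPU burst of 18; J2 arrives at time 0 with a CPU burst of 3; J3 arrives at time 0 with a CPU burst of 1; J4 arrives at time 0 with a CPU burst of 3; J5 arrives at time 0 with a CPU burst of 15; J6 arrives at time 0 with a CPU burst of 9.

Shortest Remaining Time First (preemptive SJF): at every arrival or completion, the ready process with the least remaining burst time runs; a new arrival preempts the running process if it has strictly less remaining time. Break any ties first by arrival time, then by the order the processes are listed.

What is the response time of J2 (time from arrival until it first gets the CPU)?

Schedule: | J3 0-1 | J2 1-4 | J4 4-7 | J6 7-16 | J5 16-31 | J1 31-49 |
Completion: J1=49  J2=4  J3=1  J4=7  J5=31  J6=16
Response(J2) = first start − arrival = 1 − 0 = 1

1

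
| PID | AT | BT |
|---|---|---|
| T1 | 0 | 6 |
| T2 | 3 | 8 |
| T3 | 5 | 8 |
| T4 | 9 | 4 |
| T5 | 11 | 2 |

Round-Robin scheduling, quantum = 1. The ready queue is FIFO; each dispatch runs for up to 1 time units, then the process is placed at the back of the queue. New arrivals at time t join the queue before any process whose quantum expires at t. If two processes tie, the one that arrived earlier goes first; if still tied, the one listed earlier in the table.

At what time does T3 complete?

Gantt: | T1 0-3 | T2 3-4 | T1 4-5 | T2 5-6 | T3 6-7 | T1 7-8 | T2 8-9 | T3 9-10 | T1 10-11 | T4 11-12 | T2 12-13 | T3 13-14 | T5 14-15 | T4 15-16 | T2 16-17 | T3 17-18 | T5 18-19 | T4 19-20 | T2 20-21 | T3 21-22 | T4 22-23 | T2 23-24 | T3 24-25 | T2 25-26 | T3 26-28 |
Completion: T1=11  T2=26  T3=28  T4=23  T5=19

28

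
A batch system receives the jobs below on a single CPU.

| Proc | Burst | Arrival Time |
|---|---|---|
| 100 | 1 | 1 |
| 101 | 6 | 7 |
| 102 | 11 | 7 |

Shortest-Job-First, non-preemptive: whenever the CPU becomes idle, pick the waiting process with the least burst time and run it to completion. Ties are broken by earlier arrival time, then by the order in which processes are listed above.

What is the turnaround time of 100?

1

Gantt: | idle 0-1 | 100 1-2 | idle 2-7 | 101 7-13 | 102 13-24 |
Completion: 100=2  101=13  102=24
Turnaround(100) = completion − arrival = 2 − 1 = 1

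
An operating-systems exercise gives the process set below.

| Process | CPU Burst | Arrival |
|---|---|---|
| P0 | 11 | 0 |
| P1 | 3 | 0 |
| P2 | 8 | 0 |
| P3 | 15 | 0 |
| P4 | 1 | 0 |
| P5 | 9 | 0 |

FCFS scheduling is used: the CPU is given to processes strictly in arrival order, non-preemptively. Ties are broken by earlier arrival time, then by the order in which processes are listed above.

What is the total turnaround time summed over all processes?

169

Gantt: | P0 0-11 | P1 11-14 | P2 14-22 | P3 22-37 | P4 37-38 | P5 38-47 |
Completion: P0=11  P1=14  P2=22  P3=37  P4=38  P5=47
Turnaround (C−A): P0=11  P1=14  P2=22  P3=37  P4=38  P5=47
Turnaround = completion − arrival: P0=11, P1=14, P2=22, P3=37, P4=38, P5=47
Total turnaround = 11 + 14 + 22 + 37 + 38 + 47 = 169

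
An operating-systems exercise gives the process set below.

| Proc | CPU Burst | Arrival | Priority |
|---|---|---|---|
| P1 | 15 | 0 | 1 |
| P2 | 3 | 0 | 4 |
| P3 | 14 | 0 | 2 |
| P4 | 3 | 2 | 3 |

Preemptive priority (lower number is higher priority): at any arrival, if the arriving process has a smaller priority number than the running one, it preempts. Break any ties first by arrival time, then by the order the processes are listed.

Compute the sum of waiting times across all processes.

Schedule: | P1 0-15 | P3 15-29 | P4 29-32 | P2 32-35 |
Completion: P1=15  P2=35  P3=29  P4=32
Turnaround (C−A): P1=15  P2=35  P3=29  P4=30
Waiting = turnaround − burst: P1=0, P2=32, P3=15, P4=27
Total waiting = 0 + 32 + 15 + 27 = 74

74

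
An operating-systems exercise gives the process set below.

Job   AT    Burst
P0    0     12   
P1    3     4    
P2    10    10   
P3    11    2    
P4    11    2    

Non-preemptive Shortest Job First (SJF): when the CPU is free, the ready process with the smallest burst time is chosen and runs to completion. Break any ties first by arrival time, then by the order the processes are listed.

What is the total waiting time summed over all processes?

Gantt: | P0 0-12 | P3 12-14 | P4 14-16 | P1 16-20 | P2 20-30 |
Completion: P0=12  P1=20  P2=30  P3=14  P4=16
Turnaround (C−A): P0=12  P1=17  P2=20  P3=3  P4=5
Waiting = turnaround − burst: P0=0, P1=13, P2=10, P3=1, P4=3
Total waiting = 0 + 13 + 10 + 1 + 3 = 27

27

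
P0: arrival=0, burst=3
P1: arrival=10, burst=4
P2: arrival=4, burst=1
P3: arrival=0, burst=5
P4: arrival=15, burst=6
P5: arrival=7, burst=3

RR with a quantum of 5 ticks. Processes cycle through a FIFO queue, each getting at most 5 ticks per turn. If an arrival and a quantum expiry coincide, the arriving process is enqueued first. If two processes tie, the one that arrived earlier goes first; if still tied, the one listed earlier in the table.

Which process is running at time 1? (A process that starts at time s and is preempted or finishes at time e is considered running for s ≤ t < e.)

Timeline: | P0 0-3 | P3 3-8 | P2 8-9 | P5 9-12 | P1 12-16 | P4 16-22 |
Completion: P0=3  P1=16  P2=9  P3=8  P4=22  P5=12
Turnaround (C−A): P0=3  P1=6  P2=5  P3=8  P4=7  P5=5

P0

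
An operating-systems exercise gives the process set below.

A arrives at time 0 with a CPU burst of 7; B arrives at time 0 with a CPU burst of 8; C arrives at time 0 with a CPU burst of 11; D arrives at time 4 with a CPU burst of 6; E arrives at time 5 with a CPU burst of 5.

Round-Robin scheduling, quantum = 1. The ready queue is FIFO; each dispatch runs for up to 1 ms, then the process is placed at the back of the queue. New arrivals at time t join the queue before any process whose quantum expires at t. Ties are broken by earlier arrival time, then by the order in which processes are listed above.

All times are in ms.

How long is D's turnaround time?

28

Timeline: | A 0-1 | B 1-2 | C 2-3 | A 3-4 | B 4-5 | C 5-6 | D 6-7 | A 7-8 | E 8-9 | B 9-10 | C 10-11 | D 11-12 | A 12-13 | E 13-14 | B 14-15 | C 15-16 | D 16-17 | A 17-18 | E 18-19 | B 19-20 | C 20-21 | D 21-22 | A 22-23 | E 23-24 | B 24-25 | C 25-26 | D 26-27 | A 27-28 | E 28-29 | B 29-30 | C 30-31 | D 31-32 | B 32-33 | C 33-37 |
Completion: A=28  B=33  C=37  D=32  E=29
Turnaround(D) = completion − arrival = 32 − 4 = 28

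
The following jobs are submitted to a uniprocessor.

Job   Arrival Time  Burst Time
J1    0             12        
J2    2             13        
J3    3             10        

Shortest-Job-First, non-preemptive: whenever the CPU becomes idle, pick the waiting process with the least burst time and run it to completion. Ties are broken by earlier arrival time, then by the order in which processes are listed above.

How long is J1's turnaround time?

12

Timeline: | J1 0-12 | J3 12-22 | J2 22-35 |
Completion: J1=12  J2=35  J3=22
Turnaround (C−A): J1=12  J2=33  J3=19
Turnaround(J1) = completion − arrival = 12 − 0 = 12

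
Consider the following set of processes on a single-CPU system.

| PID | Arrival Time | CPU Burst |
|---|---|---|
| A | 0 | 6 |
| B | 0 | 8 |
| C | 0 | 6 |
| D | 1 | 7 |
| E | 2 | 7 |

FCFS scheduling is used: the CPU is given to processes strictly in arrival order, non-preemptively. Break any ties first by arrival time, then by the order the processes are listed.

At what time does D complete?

Schedule: | A 0-6 | B 6-14 | C 14-20 | D 20-27 | E 27-34 |
Completion: A=6  B=14  C=20  D=27  E=34
Turnaround (C−A): A=6  B=14  C=20  D=26  E=32

27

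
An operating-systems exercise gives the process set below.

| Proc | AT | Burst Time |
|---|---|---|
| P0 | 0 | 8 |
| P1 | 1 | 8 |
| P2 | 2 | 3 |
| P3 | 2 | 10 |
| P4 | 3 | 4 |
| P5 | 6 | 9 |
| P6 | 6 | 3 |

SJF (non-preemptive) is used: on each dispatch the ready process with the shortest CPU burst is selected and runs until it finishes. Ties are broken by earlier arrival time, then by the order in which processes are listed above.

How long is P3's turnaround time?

Gantt: | P0 0-8 | P2 8-11 | P6 11-14 | P4 14-18 | P1 18-26 | P5 26-35 | P3 35-45 |
Completion: P0=8  P1=26  P2=11  P3=45  P4=18  P5=35  P6=14
Turnaround (C−A): P0=8  P1=25  P2=9  P3=43  P4=15  P5=29  P6=8
Turnaround(P3) = completion − arrival = 45 − 2 = 43

43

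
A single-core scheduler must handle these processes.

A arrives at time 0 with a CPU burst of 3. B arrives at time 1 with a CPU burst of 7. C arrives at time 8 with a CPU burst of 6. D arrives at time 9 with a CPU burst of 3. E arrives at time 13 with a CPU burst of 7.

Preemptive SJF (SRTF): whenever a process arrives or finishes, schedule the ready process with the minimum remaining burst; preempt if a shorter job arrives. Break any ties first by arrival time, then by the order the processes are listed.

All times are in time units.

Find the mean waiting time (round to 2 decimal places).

Gantt: | A 0-3 | B 3-10 | D 10-13 | C 13-19 | E 19-26 |
Completion: A=3  B=10  C=19  D=13  E=26
Waiting times: A=0, B=2, C=5, D=1, E=6
Average waiting = (0+2+5+1+6) / 5 = 14/5 = 2.80

2.80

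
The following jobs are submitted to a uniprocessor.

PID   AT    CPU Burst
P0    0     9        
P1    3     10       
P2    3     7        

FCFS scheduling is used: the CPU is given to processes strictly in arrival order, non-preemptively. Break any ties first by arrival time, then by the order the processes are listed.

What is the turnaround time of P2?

23

Schedule: | P0 0-9 | P1 9-19 | P2 19-26 |
Completion: P0=9  P1=19  P2=26
Turnaround (C−A): P0=9  P1=16  P2=23
Turnaround(P2) = completion − arrival = 26 − 3 = 23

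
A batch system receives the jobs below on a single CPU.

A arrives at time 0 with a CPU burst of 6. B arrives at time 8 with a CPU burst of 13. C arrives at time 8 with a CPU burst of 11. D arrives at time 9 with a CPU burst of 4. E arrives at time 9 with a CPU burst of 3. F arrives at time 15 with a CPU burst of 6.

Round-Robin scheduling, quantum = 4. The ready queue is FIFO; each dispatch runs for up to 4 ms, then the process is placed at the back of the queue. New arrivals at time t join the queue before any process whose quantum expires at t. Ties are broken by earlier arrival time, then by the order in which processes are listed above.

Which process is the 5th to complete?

Gantt: | A 0-6 | idle 6-8 | B 8-12 | C 12-16 | D 16-20 | E 20-23 | B 23-27 | F 27-31 | C 31-35 | B 35-39 | F 39-41 | C 41-44 | B 44-45 |
Completion: A=6  B=45  C=44  D=20  E=23  F=41
Finish order: A → D → E → F → C → B

C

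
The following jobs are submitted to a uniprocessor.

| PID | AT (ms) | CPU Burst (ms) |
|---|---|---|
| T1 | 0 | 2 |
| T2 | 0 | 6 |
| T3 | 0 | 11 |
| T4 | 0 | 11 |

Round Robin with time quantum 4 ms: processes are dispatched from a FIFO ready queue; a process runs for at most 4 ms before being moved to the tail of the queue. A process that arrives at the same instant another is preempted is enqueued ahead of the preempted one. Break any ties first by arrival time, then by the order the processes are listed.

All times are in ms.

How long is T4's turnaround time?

30

Gantt: | T1 0-2 | T2 2-6 | T3 6-10 | T4 10-14 | T2 14-16 | T3 16-20 | T4 20-24 | T3 24-27 | T4 27-30 |
Completion: T1=2  T2=16  T3=27  T4=30
Turnaround (C−A): T1=2  T2=16  T3=27  T4=30
Turnaround(T4) = completion − arrival = 30 − 0 = 30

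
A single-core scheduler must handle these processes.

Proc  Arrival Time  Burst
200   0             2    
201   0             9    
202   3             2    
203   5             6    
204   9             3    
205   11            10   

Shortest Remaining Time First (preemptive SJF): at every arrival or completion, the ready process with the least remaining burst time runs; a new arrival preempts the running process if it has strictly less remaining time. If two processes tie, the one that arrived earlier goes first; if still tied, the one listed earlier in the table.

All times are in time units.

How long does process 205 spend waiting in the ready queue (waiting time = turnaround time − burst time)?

11

Gantt: | 200 0-2 | 201 2-3 | 202 3-5 | 203 5-11 | 204 11-14 | 201 14-22 | 205 22-32 |
Completion: 200=2  201=22  202=5  203=11  204=14  205=32
Turnaround (C−A): 200=2  201=22  202=2  203=6  204=5  205=21
Waiting(205) = turnaround − burst = 21 − 10 = 11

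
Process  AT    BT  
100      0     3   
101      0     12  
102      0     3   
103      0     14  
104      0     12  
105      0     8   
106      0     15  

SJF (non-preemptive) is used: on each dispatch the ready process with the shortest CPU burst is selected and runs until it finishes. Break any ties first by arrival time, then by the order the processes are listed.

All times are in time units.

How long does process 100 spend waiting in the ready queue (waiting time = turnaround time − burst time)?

Schedule: | 100 0-3 | 102 3-6 | 105 6-14 | 101 14-26 | 104 26-38 | 103 38-52 | 106 52-67 |
Completion: 100=3  101=26  102=6  103=52  104=38  105=14  106=67
Waiting(100) = turnaround − burst = 3 − 3 = 0

0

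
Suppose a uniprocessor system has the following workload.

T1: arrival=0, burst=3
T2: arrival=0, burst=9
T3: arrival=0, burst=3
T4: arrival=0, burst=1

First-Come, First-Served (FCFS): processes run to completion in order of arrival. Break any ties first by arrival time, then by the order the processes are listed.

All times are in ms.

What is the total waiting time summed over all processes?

30

Gantt: | T1 0-3 | T2 3-12 | T3 12-15 | T4 15-16 |
Completion: T1=3  T2=12  T3=15  T4=16
Turnaround (C−A): T1=3  T2=12  T3=15  T4=16
Waiting = turnaround − burst: T1=0, T2=3, T3=12, T4=15
Total waiting = 0 + 3 + 12 + 15 = 30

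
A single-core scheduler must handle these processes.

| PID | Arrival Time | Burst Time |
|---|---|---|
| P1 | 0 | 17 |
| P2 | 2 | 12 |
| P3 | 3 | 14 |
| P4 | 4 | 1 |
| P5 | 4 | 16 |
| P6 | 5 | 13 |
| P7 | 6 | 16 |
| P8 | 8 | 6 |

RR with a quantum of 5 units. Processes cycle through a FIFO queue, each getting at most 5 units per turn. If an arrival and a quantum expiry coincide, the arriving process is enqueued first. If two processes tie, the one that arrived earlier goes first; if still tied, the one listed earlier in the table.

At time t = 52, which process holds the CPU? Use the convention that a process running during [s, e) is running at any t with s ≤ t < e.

Timeline: | P1 0-5 | P2 5-10 | P3 10-15 | P4 15-16 | P5 16-21 | P6 21-26 | P1 26-31 | P7 31-36 | P8 36-41 | P2 41-46 | P3 46-51 | P5 51-56 | P6 56-61 | P1 61-66 | P7 66-71 | P8 71-72 | P2 72-74 | P3 74-78 | P5 78-83 | P6 83-86 | P1 86-88 | P7 88-93 | P5 93-94 | P7 94-95 |
Completion: P1=88  P2=74  P3=78  P4=16  P5=94  P6=86  P7=95  P8=72
Turnaround (C−A): P1=88  P2=72  P3=75  P4=12  P5=90  P6=81  P7=89  P8=64

P5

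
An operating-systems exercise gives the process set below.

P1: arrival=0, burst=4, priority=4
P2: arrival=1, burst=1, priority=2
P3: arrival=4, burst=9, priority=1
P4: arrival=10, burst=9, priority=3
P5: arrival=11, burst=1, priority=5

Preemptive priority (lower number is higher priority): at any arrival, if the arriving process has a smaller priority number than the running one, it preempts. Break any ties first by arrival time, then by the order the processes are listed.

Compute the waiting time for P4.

Schedule: | P1 0-1 | P2 1-2 | P1 2-4 | P3 4-13 | P4 13-22 | P1 22-23 | P5 23-24 |
Completion: P1=23  P2=2  P3=13  P4=22  P5=24
Turnaround (C−A): P1=23  P2=1  P3=9  P4=12  P5=13
Waiting(P4) = turnaround − burst = 12 − 9 = 3

3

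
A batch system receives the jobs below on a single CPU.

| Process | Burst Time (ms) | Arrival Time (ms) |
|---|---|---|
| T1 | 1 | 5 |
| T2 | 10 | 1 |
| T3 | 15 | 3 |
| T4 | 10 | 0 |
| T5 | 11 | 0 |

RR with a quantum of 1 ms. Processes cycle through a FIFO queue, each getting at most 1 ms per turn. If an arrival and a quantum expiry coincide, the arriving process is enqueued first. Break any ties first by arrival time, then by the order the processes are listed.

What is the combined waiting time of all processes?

Gantt: | T4 0-1 | T5 1-2 | T2 2-3 | T4 3-4 | T5 4-5 | T3 5-6 | T2 6-7 | T4 7-8 | T1 8-9 | T5 9-10 | T3 10-11 | T2 11-12 | T4 12-13 | T5 13-14 | T3 14-15 | T2 15-16 | T4 16-17 | T5 17-18 | T3 18-19 | T2 19-20 | T4 20-21 | T5 21-22 | T3 22-23 | T2 23-24 | T4 24-25 | T5 25-26 | T3 26-27 | T2 27-28 | T4 28-29 | T5 29-30 | T3 30-31 | T2 31-32 | T4 32-33 | T5 33-34 | T3 34-35 | T2 35-36 | T4 36-37 | T5 37-38 | T3 38-39 | T2 39-40 | T5 40-41 | T3 41-47 |
Completion: T1=9  T2=40  T3=47  T4=37  T5=41
Waiting = turnaround − burst: T1=3, T2=29, T3=29, T4=27, T5=30
Total waiting = 3 + 29 + 29 + 27 + 30 = 118

118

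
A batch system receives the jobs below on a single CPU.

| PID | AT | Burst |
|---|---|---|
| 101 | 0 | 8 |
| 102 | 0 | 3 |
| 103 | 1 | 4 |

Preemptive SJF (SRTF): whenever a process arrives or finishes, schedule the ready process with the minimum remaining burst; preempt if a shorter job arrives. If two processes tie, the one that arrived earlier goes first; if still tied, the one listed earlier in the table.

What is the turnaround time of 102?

3

Gantt: | 102 0-3 | 103 3-7 | 101 7-15 |
Completion: 101=15  102=3  103=7
Turnaround(102) = completion − arrival = 3 − 0 = 3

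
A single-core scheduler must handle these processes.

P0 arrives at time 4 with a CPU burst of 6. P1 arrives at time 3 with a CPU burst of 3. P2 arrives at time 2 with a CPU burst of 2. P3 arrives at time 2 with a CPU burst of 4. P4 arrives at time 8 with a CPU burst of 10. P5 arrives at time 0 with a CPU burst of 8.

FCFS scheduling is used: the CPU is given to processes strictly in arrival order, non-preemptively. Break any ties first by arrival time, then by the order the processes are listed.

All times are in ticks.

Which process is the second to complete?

P2

Timeline: | P5 0-8 | P2 8-10 | P3 10-14 | P1 14-17 | P0 17-23 | P4 23-33 |
Completion: P0=23  P1=17  P2=10  P3=14  P4=33  P5=8
Turnaround (C−A): P0=19  P1=14  P2=8  P3=12  P4=25  P5=8
Finish order: P5 → P2 → P3 → P1 → P0 → P4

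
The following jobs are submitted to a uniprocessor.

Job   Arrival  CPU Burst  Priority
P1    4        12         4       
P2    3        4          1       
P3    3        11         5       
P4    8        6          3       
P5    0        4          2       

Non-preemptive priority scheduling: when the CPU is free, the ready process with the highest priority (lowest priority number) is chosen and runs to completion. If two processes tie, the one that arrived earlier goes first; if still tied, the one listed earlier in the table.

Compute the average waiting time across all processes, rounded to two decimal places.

Gantt: | P5 0-4 | P2 4-8 | P4 8-14 | P1 14-26 | P3 26-37 |
Completion: P1=26  P2=8  P3=37  P4=14  P5=4
Turnaround (C−A): P1=22  P2=5  P3=34  P4=6  P5=4
Waiting times: P1=10, P2=1, P3=23, P4=0, P5=0
Average waiting = (10+1+23+0+0) / 5 = 34/5 = 6.80

6.80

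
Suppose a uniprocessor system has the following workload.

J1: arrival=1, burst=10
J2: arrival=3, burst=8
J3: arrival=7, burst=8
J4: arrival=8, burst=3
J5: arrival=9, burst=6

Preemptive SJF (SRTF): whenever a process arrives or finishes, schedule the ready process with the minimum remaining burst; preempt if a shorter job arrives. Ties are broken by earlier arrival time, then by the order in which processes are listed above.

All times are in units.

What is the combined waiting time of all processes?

Timeline: | idle 0-1 | J1 1-11 | J4 11-14 | J5 14-20 | J2 20-28 | J3 28-36 |
Completion: J1=11  J2=28  J3=36  J4=14  J5=20
Turnaround (C−A): J1=10  J2=25  J3=29  J4=6  J5=11
Waiting = turnaround − burst: J1=0, J2=17, J3=21, J4=3, J5=5
Total waiting = 0 + 17 + 21 + 3 + 5 = 46

46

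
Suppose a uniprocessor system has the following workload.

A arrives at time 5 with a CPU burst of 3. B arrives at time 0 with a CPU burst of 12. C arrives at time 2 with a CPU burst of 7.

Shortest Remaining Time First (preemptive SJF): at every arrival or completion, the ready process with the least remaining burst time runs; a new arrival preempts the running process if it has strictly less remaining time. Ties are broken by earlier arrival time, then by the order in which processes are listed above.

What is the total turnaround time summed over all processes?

35

Schedule: | B 0-2 | C 2-5 | A 5-8 | C 8-12 | B 12-22 |
Completion: A=8  B=22  C=12
Turnaround = completion − arrival: A=3, B=22, C=10
Total turnaround = 3 + 22 + 10 = 35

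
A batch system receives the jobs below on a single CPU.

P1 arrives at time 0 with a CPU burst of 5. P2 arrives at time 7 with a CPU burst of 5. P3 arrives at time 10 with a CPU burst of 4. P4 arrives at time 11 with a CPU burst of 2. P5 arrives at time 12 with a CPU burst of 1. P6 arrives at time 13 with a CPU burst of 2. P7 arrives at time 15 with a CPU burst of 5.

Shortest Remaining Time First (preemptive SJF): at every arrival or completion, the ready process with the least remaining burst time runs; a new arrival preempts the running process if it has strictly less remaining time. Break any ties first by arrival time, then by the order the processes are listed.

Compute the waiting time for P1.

Timeline: | P1 0-5 | idle 5-7 | P2 7-12 | P5 12-13 | P4 13-15 | P6 15-17 | P3 17-21 | P7 21-26 |
Completion: P1=5  P2=12  P3=21  P4=15  P5=13  P6=17  P7=26
Turnaround (C−A): P1=5  P2=5  P3=11  P4=4  P5=1  P6=4  P7=11
Waiting(P1) = turnaround − burst = 5 − 5 = 0

0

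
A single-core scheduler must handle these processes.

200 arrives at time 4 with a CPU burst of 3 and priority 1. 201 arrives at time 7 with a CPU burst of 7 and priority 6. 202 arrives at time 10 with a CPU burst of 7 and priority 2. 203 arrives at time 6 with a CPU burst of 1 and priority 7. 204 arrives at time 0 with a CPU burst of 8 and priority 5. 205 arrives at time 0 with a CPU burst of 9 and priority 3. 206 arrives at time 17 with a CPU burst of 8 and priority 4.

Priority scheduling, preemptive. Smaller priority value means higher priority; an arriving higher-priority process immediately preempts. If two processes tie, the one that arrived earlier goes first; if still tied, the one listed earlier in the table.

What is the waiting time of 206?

2

Schedule: | 205 0-4 | 200 4-7 | 205 7-10 | 202 10-17 | 205 17-19 | 206 19-27 | 204 27-35 | 201 35-42 | 203 42-43 |
Completion: 200=7  201=42  202=17  203=43  204=35  205=19  206=27
Turnaround (C−A): 200=3  201=35  202=7  203=37  204=35  205=19  206=10
Waiting(206) = turnaround − burst = 10 − 8 = 2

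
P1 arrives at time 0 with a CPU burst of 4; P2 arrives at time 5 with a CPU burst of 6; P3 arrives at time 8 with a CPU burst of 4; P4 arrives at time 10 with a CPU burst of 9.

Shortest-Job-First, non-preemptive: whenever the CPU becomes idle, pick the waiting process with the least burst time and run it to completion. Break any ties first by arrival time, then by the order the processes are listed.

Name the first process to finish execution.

P1

Gantt: | P1 0-4 | idle 4-5 | P2 5-11 | P3 11-15 | P4 15-24 |
Completion: P1=4  P2=11  P3=15  P4=24
Finish order: P1 → P2 → P3 → P4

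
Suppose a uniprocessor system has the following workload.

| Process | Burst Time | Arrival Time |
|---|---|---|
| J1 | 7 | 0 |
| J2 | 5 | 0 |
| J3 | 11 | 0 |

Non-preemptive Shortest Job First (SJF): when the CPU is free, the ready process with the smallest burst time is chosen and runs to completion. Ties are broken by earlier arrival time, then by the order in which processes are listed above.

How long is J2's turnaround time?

Schedule: | J2 0-5 | J1 5-12 | J3 12-23 |
Completion: J1=12  J2=5  J3=23
Turnaround(J2) = completion − arrival = 5 − 0 = 5

5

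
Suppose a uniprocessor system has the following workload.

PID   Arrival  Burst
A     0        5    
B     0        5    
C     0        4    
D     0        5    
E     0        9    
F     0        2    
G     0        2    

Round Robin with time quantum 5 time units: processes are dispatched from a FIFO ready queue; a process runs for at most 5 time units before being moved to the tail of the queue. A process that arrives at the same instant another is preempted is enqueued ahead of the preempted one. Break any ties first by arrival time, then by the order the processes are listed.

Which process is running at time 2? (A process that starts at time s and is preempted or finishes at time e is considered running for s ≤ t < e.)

A

Gantt: | A 0-5 | B 5-10 | C 10-14 | D 14-19 | E 19-24 | F 24-26 | G 26-28 | E 28-32 |
Completion: A=5  B=10  C=14  D=19  E=32  F=26  G=28
Turnaround (C−A): A=5  B=10  C=14  D=19  E=32  F=26  G=28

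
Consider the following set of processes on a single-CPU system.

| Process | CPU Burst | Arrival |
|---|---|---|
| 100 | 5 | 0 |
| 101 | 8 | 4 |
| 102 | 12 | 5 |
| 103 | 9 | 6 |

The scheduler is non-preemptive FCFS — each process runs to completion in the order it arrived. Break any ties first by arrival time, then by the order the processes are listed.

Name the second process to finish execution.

101

Gantt: | 100 0-5 | 101 5-13 | 102 13-25 | 103 25-34 |
Completion: 100=5  101=13  102=25  103=34
Turnaround (C−A): 100=5  101=9  102=20  103=28
Finish order: 100 → 101 → 102 → 103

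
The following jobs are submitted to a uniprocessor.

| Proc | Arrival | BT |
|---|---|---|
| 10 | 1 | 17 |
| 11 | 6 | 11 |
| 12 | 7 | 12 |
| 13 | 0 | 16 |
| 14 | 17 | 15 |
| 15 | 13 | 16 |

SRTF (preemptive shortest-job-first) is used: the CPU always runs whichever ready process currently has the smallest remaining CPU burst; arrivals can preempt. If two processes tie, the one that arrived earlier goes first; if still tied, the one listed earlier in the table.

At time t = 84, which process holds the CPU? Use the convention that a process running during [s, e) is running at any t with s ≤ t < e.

Schedule: | 13 0-16 | 11 16-27 | 12 27-39 | 14 39-54 | 15 54-70 | 10 70-87 |
Completion: 10=87  11=27  12=39  13=16  14=54  15=70
Turnaround (C−A): 10=86  11=21  12=32  13=16  14=37  15=57

10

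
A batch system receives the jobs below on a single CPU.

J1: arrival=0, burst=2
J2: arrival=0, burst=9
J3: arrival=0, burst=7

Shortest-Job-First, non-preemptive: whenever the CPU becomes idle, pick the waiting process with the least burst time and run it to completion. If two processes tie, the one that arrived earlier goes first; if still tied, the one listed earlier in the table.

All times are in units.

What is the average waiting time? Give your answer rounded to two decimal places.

Timeline: | J1 0-2 | J3 2-9 | J2 9-18 |
Completion: J1=2  J2=18  J3=9
Turnaround (C−A): J1=2  J2=18  J3=9
Waiting times: J1=0, J2=9, J3=2
Average waiting = (0+9+2) / 3 = 11/3 = 3.67

3.67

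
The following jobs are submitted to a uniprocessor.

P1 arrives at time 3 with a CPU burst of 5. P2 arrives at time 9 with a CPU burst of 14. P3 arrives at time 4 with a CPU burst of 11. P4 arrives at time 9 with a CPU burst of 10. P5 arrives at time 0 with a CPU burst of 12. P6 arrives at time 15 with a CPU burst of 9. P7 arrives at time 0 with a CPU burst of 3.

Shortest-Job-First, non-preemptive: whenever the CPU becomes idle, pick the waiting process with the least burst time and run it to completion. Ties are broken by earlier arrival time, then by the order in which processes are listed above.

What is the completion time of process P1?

Schedule: | P7 0-3 | P1 3-8 | P3 8-19 | P6 19-28 | P4 28-38 | P5 38-50 | P2 50-64 |
Completion: P1=8  P2=64  P3=19  P4=38  P5=50  P6=28  P7=3
Turnaround (C−A): P1=5  P2=55  P3=15  P4=29  P5=50  P6=13  P7=3

8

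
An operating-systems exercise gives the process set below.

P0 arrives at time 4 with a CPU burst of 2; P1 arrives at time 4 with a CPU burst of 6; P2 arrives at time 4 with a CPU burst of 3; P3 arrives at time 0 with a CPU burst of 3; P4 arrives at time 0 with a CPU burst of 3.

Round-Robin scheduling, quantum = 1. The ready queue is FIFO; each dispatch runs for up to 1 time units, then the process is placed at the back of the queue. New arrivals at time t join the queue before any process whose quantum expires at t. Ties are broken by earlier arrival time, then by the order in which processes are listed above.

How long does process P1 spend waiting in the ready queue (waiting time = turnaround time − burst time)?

7

Gantt: | P3 0-1 | P4 1-2 | P3 2-3 | P4 3-4 | P3 4-5 | P0 5-6 | P1 6-7 | P2 7-8 | P4 8-9 | P0 9-10 | P1 10-11 | P2 11-12 | P1 12-13 | P2 13-14 | P1 14-17 |
Completion: P0=10  P1=17  P2=14  P3=5  P4=9
Waiting(P1) = turnaround − burst = 13 − 6 = 7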